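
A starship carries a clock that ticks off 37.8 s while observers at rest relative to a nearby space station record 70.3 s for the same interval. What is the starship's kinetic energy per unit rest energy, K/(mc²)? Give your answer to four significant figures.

0.8598

From Δt = γΔτ: γ = 70.3/37.8 = 1.85979.
K/(mc²) = γ − 1 = 1.85979 − 1 = 0.8598.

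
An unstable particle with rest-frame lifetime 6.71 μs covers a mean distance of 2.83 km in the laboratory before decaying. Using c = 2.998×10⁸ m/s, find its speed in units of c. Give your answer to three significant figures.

0.815c

Lab distance = (lab lifetime)·v = γτ·βc, so βγ = d/(cτ) = 2830/(2.998×10⁸ × 6.710×10^-6) = 1.4068.
With βγ = 1.4068: γ² = 1 + (βγ)² = 2.97909, and β = (βγ)/γ = 1.4068/1.726 = 0.815.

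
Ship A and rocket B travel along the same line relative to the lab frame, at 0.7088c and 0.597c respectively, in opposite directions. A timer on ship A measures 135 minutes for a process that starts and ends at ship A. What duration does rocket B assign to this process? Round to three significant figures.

The velocity of ship A relative to rocket B is (0.7088 + 0.597)c / (1 + 0.7088×0.597) = 0.91754c; relative speed 0.91754c.
γ for this relative speed: γ = 1/√(1 − 0.84188) = 2.5148.
Ship A's interval is proper; time dilation gives Δt_B = γΔτ = 2.5148 × 135 minutes = 339 minutes.

339 minutes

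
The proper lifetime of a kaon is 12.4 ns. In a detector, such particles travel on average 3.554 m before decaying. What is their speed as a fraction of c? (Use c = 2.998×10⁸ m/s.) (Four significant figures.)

Let x = d/(cτ) = 3.554 m / (2.998×10⁸ m/s × 1.240×10^-8 s) = 0.95601. Since d = βγcτ, x = βγ = β/√(1−β²).
Solving: β² = x²/(1+x²) = 0.913955/1.913955 = 0.477522, so β = 0.6910.

0.6910c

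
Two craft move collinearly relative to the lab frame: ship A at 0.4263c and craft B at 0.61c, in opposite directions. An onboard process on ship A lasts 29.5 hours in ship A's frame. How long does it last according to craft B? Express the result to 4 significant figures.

51.86 hours

Speed of ship A in craft B's frame: u = (v_A + v_B)/(1 + v_A v_B/c²) = (0.4263 + 0.61)/(1 + 0.4263×0.61) = 1.0363/1.260043 = 0.82243; |u| = 0.82243c.
γ for this relative speed: γ = 1/√(1 − 0.676391) = 1.7579.
The clock on ship A records proper time, so craft B measures Δt = γΔτ = 1.7579 × 29.5 = 51.86 hours.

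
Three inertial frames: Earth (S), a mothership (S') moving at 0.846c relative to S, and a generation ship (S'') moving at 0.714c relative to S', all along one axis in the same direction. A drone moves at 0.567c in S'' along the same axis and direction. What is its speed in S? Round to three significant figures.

0.992c

Compose velocities in two stages. Stage 1 (into S'): u₁ = (0.567+0.714)/(1+0.567×0.714) = 0.91185.
Stage 2 (into S): u = (0.91185+0.846)/(1+0.91185×0.846) = 0.99234, so the speed is 0.992c.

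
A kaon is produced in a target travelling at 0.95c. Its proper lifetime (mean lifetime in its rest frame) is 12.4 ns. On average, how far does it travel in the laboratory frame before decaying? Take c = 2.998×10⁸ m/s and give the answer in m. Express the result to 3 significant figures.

β² = 0.9025, so γ = 1/√0.0975 = 3.2026.
Lab-frame lifetime: Δt = γτ = 3.2026 × 12.4 ns = 39.712 ns.
Distance: d = vΔt = 0.95 × 2.998×10⁸ m/s × 3.9712×10^-8 s = 11.3 m.

11.3 m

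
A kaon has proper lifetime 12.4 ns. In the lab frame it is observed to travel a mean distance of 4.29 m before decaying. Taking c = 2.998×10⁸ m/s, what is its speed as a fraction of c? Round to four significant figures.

0.7557c

Lab distance = (lab lifetime)·v = γτ·βc, so βγ = d/(cτ) = 4.290/(2.998×10⁸ × 1.240×10^-8) = 1.154.
With βγ = 1.154: γ² = 1 + (βγ)² = 2.33172, and β = (βγ)/γ = 1.154/1.527 = 0.7557.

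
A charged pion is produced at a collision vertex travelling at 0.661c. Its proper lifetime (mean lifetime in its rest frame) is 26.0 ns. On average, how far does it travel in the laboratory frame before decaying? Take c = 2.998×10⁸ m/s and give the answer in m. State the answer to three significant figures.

γ = 1/√(1 − β²) = 1/√(1 − 0.436921) = 1/√0.563079 = 1/0.750386 = 1.3326.
Lab-frame lifetime: Δt = γτ = 1.3326 × 26.0 ns = 34.648 ns.
Distance: d = vΔt = 0.661 × 2.998×10⁸ m/s × 3.4648×10^-8 s = 6.87 m.

6.87 m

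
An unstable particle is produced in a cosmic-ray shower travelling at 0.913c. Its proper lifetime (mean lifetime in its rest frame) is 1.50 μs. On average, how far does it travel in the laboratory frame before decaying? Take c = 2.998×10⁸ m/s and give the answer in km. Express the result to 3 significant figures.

With β = 0.913, γ = 1/√(1 − 0.913²) = 1/√0.166431 = 2.4512.
Lab-frame lifetime: Δt = γτ = 2.4512 × 1.50 μs = 3.6768 μs.
Distance: d = vΔt = 0.913 × 2.998×10⁸ m/s × 3.6768×10^-6 s = 1010 m = 1.01 km.

1.01 km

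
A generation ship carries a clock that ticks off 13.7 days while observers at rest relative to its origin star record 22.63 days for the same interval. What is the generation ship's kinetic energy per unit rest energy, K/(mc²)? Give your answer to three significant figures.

0.652

γ = Δt/Δτ = 22.63/13.7 = 1.65182.
K/(mc²) = γ − 1 = 1.65182 − 1 = 0.652.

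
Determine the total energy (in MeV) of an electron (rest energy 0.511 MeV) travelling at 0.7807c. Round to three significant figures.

0.818 MeV

With β = 0.7807, γ = 1/√(1 − 0.7807²) = 1/√0.39050751 = 1.6002.
Total energy: E = γmc² = 1.6002 × 0.511 MeV = 0.818 MeV.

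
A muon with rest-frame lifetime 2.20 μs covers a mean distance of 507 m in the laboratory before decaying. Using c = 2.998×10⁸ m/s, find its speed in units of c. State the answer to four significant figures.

0.6094c

Let x = d/(cτ) = 507.0 m / (2.998×10⁸ m/s × 2.200×10^-6 s) = 0.76869. Since d = βγcτ, x = βγ = β/√(1−β²).
Solving: β² = x²/(1+x²) = 0.590884/1.590884 = 0.371419, so β = 0.6094.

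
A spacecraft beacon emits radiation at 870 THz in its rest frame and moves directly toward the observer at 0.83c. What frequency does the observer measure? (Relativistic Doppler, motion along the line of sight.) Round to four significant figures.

2854 THz

Relativistic Doppler (source moving toward): f_obs = f_src · √((1+β)/(1−β)).
With β = 0.83: factor = √(1.83/0.17) = 3.281.
f_obs = 870 × 3.281 = 2854 THz.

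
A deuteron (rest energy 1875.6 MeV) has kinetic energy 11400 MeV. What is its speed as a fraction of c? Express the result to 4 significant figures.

K = (γ−1)mc², so γ = 1 + 11400/1875.6 = 7.0781.
Then v/c = √(1 − γ⁻²) = √(1 − 0.0199603) = √0.9800397 = 0.9900.

0.9900c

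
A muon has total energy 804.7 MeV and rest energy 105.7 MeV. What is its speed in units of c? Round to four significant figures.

γ = E/(mc²) = 804.7/105.7 = 7.6131.
β = √(1 − 1/γ²) = √(1 − 0.0172535) = √0.9827465 = 0.9913.

0.9913c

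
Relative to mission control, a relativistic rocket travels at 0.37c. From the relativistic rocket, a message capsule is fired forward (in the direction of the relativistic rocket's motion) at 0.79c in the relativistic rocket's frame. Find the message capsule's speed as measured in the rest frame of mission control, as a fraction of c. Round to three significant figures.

Relativistic velocity addition: u = (u' + v)/(1 + u'v/c²), with u' = 0.79c and v = 0.37c.
Numerator: 0.79 + 0.37 = 1.16. Denominator: 1 + (0.79)(0.37) = 1.2923.
u = 1.16/1.2923 = 0.89762, so the speed is 0.898c.

0.898c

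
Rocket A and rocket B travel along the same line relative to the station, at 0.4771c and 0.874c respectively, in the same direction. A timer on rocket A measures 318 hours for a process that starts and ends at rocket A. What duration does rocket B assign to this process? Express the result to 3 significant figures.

The velocity of rocket A relative to rocket B is (0.4771 − 0.874)c / (1 − 0.4771×0.874) = −0.68077c; relative speed 0.68077c.
At |u| = 0.68077c, γ = (1 − 0.463448)^(−1/2) = 1.3652.
Rocket A's interval is proper; time dilation gives Δt_B = γΔτ = 1.3652 × 318 hours = 434 hours.

434 hours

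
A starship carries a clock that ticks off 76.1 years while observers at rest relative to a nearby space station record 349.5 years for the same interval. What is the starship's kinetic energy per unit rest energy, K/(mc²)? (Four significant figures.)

3.593

The time-dilation ratio gives γ = 349.5/76.1 = 4.59264.
K/(mc²) = γ − 1 = 4.59264 − 1 = 3.593.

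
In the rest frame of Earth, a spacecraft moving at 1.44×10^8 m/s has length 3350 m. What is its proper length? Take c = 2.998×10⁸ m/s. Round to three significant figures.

β = v/c = (1.44×10^8 m/s)/(2.998×10⁸ m/s) = 0.48032.
With β = 0.48032, γ = 1/√(1 − 0.48032²) = 1/√0.7692926976 = 1.1401.
Proper length: L₀ = γ·L = 1.1401 × 3350 = 3820 m.

3820 m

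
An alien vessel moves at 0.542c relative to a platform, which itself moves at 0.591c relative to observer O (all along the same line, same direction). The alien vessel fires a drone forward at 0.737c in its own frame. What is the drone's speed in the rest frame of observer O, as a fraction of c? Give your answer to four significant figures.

0.9771c

Apply u = (u'+v)/(1+u'v) twice. Drone in the platform frame: (0.737+0.542)/(1+0.737·0.542) = 1.279/1.399454 = 0.91393c.
That velocity, transformed to the rest frame of observer O: (0.91393+0.591)/(1+0.91393·0.591) = 1.50493/1.54013263 = 0.97714c.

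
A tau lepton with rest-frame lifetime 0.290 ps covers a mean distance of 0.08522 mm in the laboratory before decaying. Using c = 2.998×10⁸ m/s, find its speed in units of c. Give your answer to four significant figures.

d = βγcτ ⇒ βγ = d/(cτ) = 8.522×10^-5 m / (8.6942×10^-5 m) = 0.98019.
β = (βγ)/√(1+(βγ)²) = 0.98019/√1.960772 = 0.7000.

0.7000c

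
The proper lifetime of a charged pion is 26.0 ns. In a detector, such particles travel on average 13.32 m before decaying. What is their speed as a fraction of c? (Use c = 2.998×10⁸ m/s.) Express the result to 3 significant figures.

0.863c

d = βγcτ ⇒ βγ = d/(cτ) = 13.32 m / (7.7948 m) = 1.7088.
β = (βγ)/√(1+(βγ)²) = 1.7088/√3.92 = 0.863.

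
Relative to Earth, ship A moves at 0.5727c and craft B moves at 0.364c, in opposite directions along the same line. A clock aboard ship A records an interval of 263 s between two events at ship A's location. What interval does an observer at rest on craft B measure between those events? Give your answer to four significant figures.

Transform ship A's velocity into craft B's frame: (0.5727 + 0.364)/(1 + 0.5727·0.364) = 0.9367/1.2084628, so the relative speed is 0.77512c.
At |u| = 0.77512c, γ = (1 − 0.600811)^(−1/2) = 1.5827.
Ship A's interval is proper; time dilation gives Δt_B = γΔτ = 1.5827 × 263 s = 416.3 s.

416.3 s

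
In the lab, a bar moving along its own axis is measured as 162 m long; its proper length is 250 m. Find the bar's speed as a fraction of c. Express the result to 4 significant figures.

0.7616c

Length contraction gives γ = L₀/L = 250/162 = 1.5432.
β = √(1 − 1/γ²) = √0.580091 = 0.7616.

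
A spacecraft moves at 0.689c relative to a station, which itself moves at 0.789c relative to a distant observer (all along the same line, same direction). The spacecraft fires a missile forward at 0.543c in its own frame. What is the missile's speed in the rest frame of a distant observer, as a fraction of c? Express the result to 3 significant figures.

First combine the missile and spacecraft (S''→S'): u₁ = (0.543 + 0.689)/(1 + 0.543×0.689) = 1.232/1.374127 = 0.89657.
Then combine with the station (S'→S): u = (0.89657 + 0.789)/(1 + 0.89657×0.789) = 1.68557/1.70739373 = 0.98722.

0.987c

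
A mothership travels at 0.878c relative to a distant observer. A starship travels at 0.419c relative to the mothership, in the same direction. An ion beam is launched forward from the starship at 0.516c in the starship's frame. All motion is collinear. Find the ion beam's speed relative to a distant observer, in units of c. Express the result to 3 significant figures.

Apply u = (u'+v)/(1+u'v) twice. Ion beam in the mothership frame: (0.516+0.419)/(1+0.516·0.419) = 0.935/1.216204 = 0.76879c.
That velocity, transformed to the rest frame of a distant observer: (0.76879+0.878)/(1+0.76879·0.878) = 1.64679/1.67499762 = 0.98316c.

0.983c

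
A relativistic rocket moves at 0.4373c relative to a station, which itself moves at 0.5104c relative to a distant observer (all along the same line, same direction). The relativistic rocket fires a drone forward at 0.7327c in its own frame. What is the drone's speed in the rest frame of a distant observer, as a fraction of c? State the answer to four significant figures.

Apply u = (u'+v)/(1+u'v) twice. Drone in the station frame: (0.7327+0.4373)/(1+0.7327·0.4373) = 1.17/1.32040971 = 0.88609c.
That velocity, transformed to the rest frame of a distant observer: (0.88609+0.5104)/(1+0.88609·0.5104) = 1.39649/1.452260336 = 0.9616c.

0.9616c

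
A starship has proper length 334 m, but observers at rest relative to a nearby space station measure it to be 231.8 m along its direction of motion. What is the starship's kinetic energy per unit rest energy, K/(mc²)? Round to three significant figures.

0.441

From L = L₀/γ: γ = 334/231.8 = 1.4409.
Since K = (γ−1)mc², K/(mc²) = 1.4409 − 1 = 0.441.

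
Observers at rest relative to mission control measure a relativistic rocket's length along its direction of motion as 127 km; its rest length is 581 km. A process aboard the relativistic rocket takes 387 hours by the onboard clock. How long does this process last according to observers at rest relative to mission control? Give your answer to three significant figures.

1770 hours

From L = L₀/γ: γ = 581/127 = 4.5748.
Δt = γΔτ = 4.5748 × 387 = 1770 hours.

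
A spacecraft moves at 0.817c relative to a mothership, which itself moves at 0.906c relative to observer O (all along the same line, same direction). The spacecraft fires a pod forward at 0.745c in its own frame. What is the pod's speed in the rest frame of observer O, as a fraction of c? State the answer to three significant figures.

0.999c

First combine the pod and spacecraft (S''→S'): u₁ = (0.745 + 0.817)/(1 + 0.745×0.817) = 1.562/1.608665 = 0.97099.
Then combine with the mothership (S'→S): u = (0.97099 + 0.906)/(1 + 0.97099×0.906) = 1.87699/1.87971694 = 0.99855.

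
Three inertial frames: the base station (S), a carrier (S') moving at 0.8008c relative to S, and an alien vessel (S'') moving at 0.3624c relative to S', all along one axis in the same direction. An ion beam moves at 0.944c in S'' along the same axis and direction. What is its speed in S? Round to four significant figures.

Compose velocities in two stages. Stage 1 (into S'): u₁ = (0.944+0.3624)/(1+0.944×0.3624) = 0.9734.
Stage 2 (into S): u = (0.9734+0.8008)/(1+0.9734×0.8008) = 0.99702, so the speed is 0.9970c.

0.9970c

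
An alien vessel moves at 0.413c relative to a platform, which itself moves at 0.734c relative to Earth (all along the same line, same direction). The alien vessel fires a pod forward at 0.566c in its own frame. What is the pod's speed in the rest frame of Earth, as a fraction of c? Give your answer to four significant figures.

Compose velocities in two stages. Stage 1 (into S'): u₁ = (0.566+0.413)/(1+0.566×0.413) = 0.79351.
Stage 2 (into S): u = (0.79351+0.734)/(1+0.79351×0.734) = 0.96529, so the speed is 0.9653c.

0.9653c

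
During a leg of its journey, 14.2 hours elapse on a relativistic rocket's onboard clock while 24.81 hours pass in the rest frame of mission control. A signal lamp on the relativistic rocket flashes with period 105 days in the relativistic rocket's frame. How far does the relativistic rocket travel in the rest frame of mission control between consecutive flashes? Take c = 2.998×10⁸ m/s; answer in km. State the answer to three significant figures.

3.90×10^12 km

The time-dilation ratio gives γ = 24.81/14.2 = 1.74718.
β = √(1 − 1/γ²) = 0.82001. Lab-frame period = γτ = 1.74718×105 days = 183.45 days. Distance = βc × γτ = 0.82001 × 2.998×10⁸ m/s × 15850080 s = 3.8966×10^15 m = 3.90×10^12 km.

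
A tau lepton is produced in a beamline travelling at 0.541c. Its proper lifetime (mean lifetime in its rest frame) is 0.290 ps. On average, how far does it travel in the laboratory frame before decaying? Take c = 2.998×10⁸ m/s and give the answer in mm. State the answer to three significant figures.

0.0559 mm

With β = 0.541, γ = 1/√(1 − 0.541²) = 1/√0.707319 = 1.189.
Lab-frame lifetime: Δt = γτ = 1.189 × 0.290 ps = 0.34481 ps.
Distance: d = vΔt = 0.541 × 2.998×10⁸ m/s × 3.4481×10^-13 s = 5.59×10^-5 m = 0.0559 mm.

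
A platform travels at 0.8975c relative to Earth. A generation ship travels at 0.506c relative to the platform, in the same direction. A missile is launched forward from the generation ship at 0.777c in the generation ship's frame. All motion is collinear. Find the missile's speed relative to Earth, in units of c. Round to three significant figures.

Apply u = (u'+v)/(1+u'v) twice. Missile in the platform frame: (0.777+0.506)/(1+0.777·0.506) = 1.283/1.393162 = 0.92093c.
That velocity, transformed to the rest frame of Earth: (0.92093+0.8975)/(1+0.92093·0.8975) = 1.81843/1.826534675 = 0.99556c.

0.996c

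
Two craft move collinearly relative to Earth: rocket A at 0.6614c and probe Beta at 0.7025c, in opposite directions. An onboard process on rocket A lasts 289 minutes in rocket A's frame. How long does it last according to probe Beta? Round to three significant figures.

Transform rocket A's velocity into probe Beta's frame: (0.6614 + 0.7025)/(1 + 0.6614·0.7025) = 1.3639/1.4646335, so the relative speed is 0.93122c.
γ for this relative speed: γ = 1/√(1 − 0.867171) = 2.7438.
The clock on rocket A records proper time, so probe Beta measures Δt = γΔτ = 2.7438 × 289 = 793 minutes.

793 minutes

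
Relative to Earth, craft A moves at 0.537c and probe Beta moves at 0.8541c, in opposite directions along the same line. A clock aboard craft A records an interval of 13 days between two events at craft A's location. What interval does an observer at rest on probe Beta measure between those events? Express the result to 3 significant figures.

43.2 days

Transform craft A's velocity into probe Beta's frame: (0.537 + 0.8541)/(1 + 0.537·0.8541) = 1.3911/1.4586517, so the relative speed is 0.95369c.
γ for this relative speed: γ = 1/√(1 − 0.909525) = 3.3246.
The clock on craft A records proper time, so probe Beta measures Δt = γΔτ = 3.3246 × 13 = 43.2 days.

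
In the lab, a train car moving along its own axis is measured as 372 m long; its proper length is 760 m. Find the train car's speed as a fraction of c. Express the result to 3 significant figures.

Length contraction gives γ = L₀/L = 760/372 = 2.043.
β = √(1 − 1/γ²) = √0.760413 = 0.872.

0.872c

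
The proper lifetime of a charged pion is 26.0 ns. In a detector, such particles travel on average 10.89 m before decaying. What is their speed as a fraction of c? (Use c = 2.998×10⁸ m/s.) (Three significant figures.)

Let x = d/(cτ) = 10.89 m / (2.998×10⁸ m/s × 2.600×10^-8 s) = 1.3971. Since d = βγcτ, x = βγ = β/√(1−β²).
Solving: β² = x²/(1+x²) = 1.95189/2.95189 = 0.661234, so β = 0.813.

0.813c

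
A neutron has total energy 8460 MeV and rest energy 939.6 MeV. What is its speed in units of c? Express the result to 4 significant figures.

γ = E/(mc²) = 8460/939.6 = 9.0038.
β = √(1 − 1/γ²) = √(1 − 0.0123353) = √0.9876647 = 0.9938.

0.9938c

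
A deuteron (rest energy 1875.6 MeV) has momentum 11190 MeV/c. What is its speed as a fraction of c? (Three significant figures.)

0.986c

pc/(mc²) = 11190/1875.6 = 5.9661 = βγ = β/√(1−β²).
So β² = x²/(1 + x²) with x = 5.9661: x² = 35.5943, β² = 35.5943/36.5943 = 0.972673, β = 0.986.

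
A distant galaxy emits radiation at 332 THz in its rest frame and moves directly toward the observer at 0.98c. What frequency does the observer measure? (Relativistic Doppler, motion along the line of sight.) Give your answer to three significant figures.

3300 THz

Relativistic Doppler (source moving toward): f_obs = f_src · √((1+β)/(1−β)).
With β = 0.98: factor = √(1.98/0.02) = 9.9499.
f_obs = 332 × 9.9499 = 3300 THz.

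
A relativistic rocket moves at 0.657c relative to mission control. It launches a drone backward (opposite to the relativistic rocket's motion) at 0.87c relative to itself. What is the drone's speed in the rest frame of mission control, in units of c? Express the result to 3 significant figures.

0.497c

Relativistic velocity addition: u = (u' + v)/(1 + u'v/c²), with u' = −0.87c and v = 0.657c.
Numerator: −0.87 + 0.657 = −0.213. Denominator: 1 + (−0.87)(0.657) = 0.42841.
u = −0.213/0.42841 = −0.49719, so the speed is 0.497c.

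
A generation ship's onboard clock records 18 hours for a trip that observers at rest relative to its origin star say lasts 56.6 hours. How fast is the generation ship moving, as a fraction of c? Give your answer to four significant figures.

0.9481c

γ = Δt/Δτ = 56.6/18 = 3.1444.
β = √(1 − 1/γ²) = √(1 − 0.10114) = √0.89886 = 0.9481.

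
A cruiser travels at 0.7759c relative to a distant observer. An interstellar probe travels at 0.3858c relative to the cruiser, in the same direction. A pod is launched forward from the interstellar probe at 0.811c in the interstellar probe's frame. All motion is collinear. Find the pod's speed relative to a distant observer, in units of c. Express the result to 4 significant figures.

Apply u = (u'+v)/(1+u'v) twice. Pod in the cruiser frame: (0.811+0.3858)/(1+0.811·0.3858) = 1.1968/1.3128838 = 0.91158c.
That velocity, transformed to the rest frame of a distant observer: (0.91158+0.7759)/(1+0.91158·0.7759) = 1.68748/1.707294922 = 0.98839c.

0.9884c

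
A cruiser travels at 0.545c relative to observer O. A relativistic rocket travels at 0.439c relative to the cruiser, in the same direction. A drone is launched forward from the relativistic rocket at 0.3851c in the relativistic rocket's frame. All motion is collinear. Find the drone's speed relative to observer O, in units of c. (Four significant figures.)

0.9030c

Compose velocities in two stages. Stage 1 (into S'): u₁ = (0.3851+0.439)/(1+0.3851×0.439) = 0.70493.
Stage 2 (into S): u = (0.70493+0.545)/(1+0.70493×0.545) = 0.90301, so the speed is 0.9030c.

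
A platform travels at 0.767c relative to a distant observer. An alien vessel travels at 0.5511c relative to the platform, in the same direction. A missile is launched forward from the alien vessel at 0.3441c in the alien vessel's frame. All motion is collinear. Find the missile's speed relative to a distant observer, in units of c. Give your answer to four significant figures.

0.9634c

Apply u = (u'+v)/(1+u'v) twice. Missile in the platform frame: (0.3441+0.5511)/(1+0.3441·0.5511) = 0.8952/1.18963351 = 0.7525c.
That velocity, transformed to the rest frame of a distant observer: (0.7525+0.767)/(1+0.7525·0.767) = 1.5195/1.5771675 = 0.96344c.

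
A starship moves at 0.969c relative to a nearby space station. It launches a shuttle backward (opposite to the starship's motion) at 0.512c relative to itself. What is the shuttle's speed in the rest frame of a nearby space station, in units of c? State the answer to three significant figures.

In units of c, u = (u' + v)/(1 + u'v) with u' = −0.512 and v = 0.969.
Numerator: −0.512 + 0.969 = 0.457. Denominator: 1 + (−0.512)(0.969) = 0.503872.
u = 0.457/0.503872 = 0.90698, so the speed is 0.907c.

0.907c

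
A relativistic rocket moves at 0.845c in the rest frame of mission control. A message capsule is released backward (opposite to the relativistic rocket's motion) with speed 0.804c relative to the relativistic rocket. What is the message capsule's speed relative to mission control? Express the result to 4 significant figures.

0.1279c

Relativistic velocity addition: u = (u' + v)/(1 + u'v/c²), with u' = −0.804c and v = 0.845c.
Numerator: −0.804 + 0.845 = 0.041. Denominator: 1 + (−0.804)(0.845) = 0.32062.
u = 0.041/0.32062 = 0.12788, so the speed is 0.1279c.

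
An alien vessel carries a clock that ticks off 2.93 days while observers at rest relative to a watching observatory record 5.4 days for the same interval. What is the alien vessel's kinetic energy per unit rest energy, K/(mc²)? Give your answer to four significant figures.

0.8430

The time-dilation ratio gives γ = 5.4/2.93 = 1.843.
K/(mc²) = γ − 1 = 1.843 − 1 = 0.8430.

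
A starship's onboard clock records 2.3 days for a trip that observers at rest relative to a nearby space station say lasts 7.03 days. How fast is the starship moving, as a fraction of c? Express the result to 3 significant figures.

γ = Δt/Δτ = 7.03/2.3 = 3.0565.
β = √(1 − 1/γ²) = √(1 − 0.107041) = √0.892959 = 0.945.

0.945c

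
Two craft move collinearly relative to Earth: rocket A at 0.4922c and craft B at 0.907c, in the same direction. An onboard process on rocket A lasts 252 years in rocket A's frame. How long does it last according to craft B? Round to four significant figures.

380.5 years

The velocity of rocket A relative to craft B is (0.4922 − 0.907)c / (1 − 0.4922×0.907) = −0.74931c; relative speed 0.74931c.
γ for this relative speed: γ = 1/√(1 − 0.561465) = 1.5101.
Rocket A's interval is proper; time dilation gives Δt_B = γΔτ = 1.5101 × 252 years = 380.5 years.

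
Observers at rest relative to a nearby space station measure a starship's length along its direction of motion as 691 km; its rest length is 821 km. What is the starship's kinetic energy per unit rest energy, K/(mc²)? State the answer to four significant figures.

Length contraction gives γ = L₀/L = 821/691 = 1.18813.
K/(mc²) = γ − 1 = 1.18813 − 1 = 0.1881.

0.1881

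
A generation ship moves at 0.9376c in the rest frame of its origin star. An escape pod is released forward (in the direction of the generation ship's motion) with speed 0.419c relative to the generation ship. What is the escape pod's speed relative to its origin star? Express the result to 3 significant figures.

0.974c

In units of c, u = (u' + v)/(1 + u'v) with u' = 0.419 and v = 0.9376.
Numerator: 0.419 + 0.9376 = 1.3566. Denominator: 1 + (0.419)(0.9376) = 1.3928544.
u = 1.3566/1.3928544 = 0.97397, so the speed is 0.974c.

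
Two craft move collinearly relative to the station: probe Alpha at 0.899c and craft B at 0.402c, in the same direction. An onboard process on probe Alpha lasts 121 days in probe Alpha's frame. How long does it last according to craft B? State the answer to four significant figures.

192.7 days

The velocity of probe Alpha relative to craft B is (0.899 − 0.402)c / (1 − 0.899×0.402) = 0.77826c; relative speed 0.77826c.
γ for this relative speed: γ = 1/√(1 − 0.605689) = 1.5925.
The clock on probe Alpha records proper time, so craft B measures Δt = γΔτ = 1.5925 × 121 = 192.7 days.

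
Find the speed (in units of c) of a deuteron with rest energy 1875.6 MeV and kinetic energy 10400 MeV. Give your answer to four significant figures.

0.9883c

γ = 1 + K/(mc²) = 1 + 10400/1875.6 = 6.5449.
β = √(1 − 1/γ²) = √(1 − 0.023345) = √0.976655 = 0.9883.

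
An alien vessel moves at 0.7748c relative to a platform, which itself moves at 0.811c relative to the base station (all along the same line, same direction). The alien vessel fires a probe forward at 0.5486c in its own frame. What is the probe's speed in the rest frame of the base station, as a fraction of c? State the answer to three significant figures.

0.992c

Apply u = (u'+v)/(1+u'v) twice. Probe in the platform frame: (0.5486+0.7748)/(1+0.5486·0.7748) = 1.3234/1.42505528 = 0.92867c.
That velocity, transformed to the rest frame of the base station: (0.92867+0.811)/(1+0.92867·0.811) = 1.73967/1.75315137 = 0.99231c.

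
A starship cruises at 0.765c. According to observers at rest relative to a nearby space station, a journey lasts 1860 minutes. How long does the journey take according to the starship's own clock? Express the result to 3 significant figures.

1200 minutes

γ = 1/√(1 − β²) = 1/√(1 − 0.585225) = 1/√0.414775 = 1/0.64403 = 1.5527.
The moving clock records proper time: Δτ = Δt/γ = 1860/1.5527 = 1200 minutes.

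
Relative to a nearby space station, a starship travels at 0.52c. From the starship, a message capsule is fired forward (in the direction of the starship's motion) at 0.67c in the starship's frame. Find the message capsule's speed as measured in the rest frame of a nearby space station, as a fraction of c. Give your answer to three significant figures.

0.883c

Relativistic velocity addition: u = (u' + v)/(1 + u'v/c²), with u' = 0.67c and v = 0.52c.
Numerator: 0.67 + 0.52 = 1.19. Denominator: 1 + (0.67)(0.52) = 1.3484.
u = 1.19/1.3484 = 0.88253, so the speed is 0.883c.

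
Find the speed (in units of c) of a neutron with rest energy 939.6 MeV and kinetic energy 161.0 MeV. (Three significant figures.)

0.521c

γ = 1 + K/(mc²) = 1 + 161.0/939.6 = 1.1713.
β = √(1 − 1/γ²) = √(1 − 0.728893) = √0.271107 = 0.521.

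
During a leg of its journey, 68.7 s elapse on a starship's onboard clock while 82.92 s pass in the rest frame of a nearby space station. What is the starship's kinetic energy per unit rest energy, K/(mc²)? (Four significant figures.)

0.2070

From Δt = γΔτ: γ = 82.92/68.7 = 1.20699.
K/(mc²) = γ − 1 = 1.20699 − 1 = 0.2070.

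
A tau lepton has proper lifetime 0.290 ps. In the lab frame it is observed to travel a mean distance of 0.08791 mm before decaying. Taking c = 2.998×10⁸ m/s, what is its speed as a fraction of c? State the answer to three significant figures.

d = βγcτ ⇒ βγ = d/(cτ) = 8.791×10^-5 m / (8.6942×10^-5 m) = 1.0111.
β = (βγ)/√(1+(βγ)²) = 1.0111/√2.02232 = 0.711.

0.711c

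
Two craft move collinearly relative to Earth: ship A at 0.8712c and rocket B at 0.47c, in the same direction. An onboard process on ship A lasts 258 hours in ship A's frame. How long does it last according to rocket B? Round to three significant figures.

352 hours

Transform ship A's velocity into rocket B's frame: (0.8712 − 0.47)/(1 − 0.8712·0.47) = 0.4012/0.590536, so the relative speed is 0.67938c.
γ for this relative speed: γ = 1/√(1 − 0.461557) = 1.3628.
The clock on ship A records proper time, so rocket B measures Δt = γΔτ = 1.3628 × 258 = 352 hours.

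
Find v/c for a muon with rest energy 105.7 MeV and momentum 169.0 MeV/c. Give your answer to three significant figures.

βγ = pc/(mc²) = 169.0/105.7 = 1.5989.
Since γ² = 1 + (βγ)² = 3.55648, γ = √3.55648 = 1.88586, and β = (βγ)/γ = 1.5989/1.88586 = 0.848.

0.848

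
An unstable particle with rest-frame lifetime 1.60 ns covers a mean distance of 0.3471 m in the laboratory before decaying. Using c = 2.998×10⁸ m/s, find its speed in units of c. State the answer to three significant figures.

Let x = d/(cτ) = 0.3471 m / (2.998×10⁸ m/s × 1.600×10^-9 s) = 0.72361. Since d = βγcτ, x = βγ = β/√(1−β²).
Solving: β² = x²/(1+x²) = 0.523611/1.523611 = 0.343664, so β = 0.586.

0.586c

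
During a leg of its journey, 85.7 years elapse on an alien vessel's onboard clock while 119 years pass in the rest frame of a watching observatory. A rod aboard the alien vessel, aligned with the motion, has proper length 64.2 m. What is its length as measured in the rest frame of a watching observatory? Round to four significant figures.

46.23 m

From Δt = γΔτ: γ = 119/85.7 = 1.38856.
L = L₀/γ = 64.2/1.38856 = 46.23 m.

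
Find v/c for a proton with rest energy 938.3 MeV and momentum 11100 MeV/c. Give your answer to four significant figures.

βγ = pc/(mc²) = 11100/938.3 = 11.83.
Since γ² = 1 + (βγ)² = 140.949, γ = √140.949 = 11.8722, and β = (βγ)/γ = 11.83/11.8722 = 0.9964.

0.9964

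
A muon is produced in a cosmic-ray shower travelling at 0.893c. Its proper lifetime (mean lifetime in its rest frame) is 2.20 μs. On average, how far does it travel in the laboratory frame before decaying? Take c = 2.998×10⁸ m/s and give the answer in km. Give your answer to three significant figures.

1.31 km

γ = 1/√(1 − β²) = 1/√(1 − 0.797449) = 1/√0.202551 = 1/0.450057 = 2.2219.
Lab-frame lifetime: Δt = γτ = 2.2219 × 2.20 μs = 4.8882 μs.
Distance: d = vΔt = 0.893 × 2.998×10⁸ m/s × 4.8882×10^-6 s = 1310 m = 1.31 km.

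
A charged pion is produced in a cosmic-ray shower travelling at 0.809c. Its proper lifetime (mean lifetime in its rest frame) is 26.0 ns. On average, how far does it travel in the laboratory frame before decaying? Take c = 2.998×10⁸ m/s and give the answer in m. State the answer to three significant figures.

10.7 m

Lorentz factor: γ = (1 − 0.654481)^(−1/2) = 1.7012.
Lab-frame lifetime: Δt = γτ = 1.7012 × 26.0 ns = 44.231 ns.
Distance: d = vΔt = 0.809 × 2.998×10⁸ m/s × 4.4231×10^-8 s = 10.7 m.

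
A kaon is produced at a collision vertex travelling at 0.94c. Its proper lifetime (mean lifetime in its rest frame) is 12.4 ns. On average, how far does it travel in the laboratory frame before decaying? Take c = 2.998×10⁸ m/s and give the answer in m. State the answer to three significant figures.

10.2 m

γ = 1/√(1 − β²) = 1/√(1 − 0.8836) = 1/√0.1164 = 1/0.341174 = 2.9311.
Lab-frame lifetime: Δt = γτ = 2.9311 × 12.4 ns = 36.346 ns.
Distance: d = vΔt = 0.94 × 2.998×10⁸ m/s × 3.6346×10^-8 s = 10.2 m.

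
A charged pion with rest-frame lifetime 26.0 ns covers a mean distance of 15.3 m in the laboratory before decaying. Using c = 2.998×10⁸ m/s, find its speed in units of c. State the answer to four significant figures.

Let x = d/(cτ) = 15.30 m / (2.998×10⁸ m/s × 2.600×10^-8 s) = 1.9628. Since d = βγcτ, x = βγ = β/√(1−β²).
Solving: β² = x²/(1+x²) = 3.85258/4.85258 = 0.793924, so β = 0.8910.

0.8910c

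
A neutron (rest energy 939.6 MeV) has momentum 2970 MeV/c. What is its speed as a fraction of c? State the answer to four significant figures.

0.9534c

pc/(mc²) = 2970/939.6 = 3.1609 = βγ = β/√(1−β²).
So β² = x²/(1 + x²) with x = 3.1609: x² = 9.99129, β² = 9.99129/10.99129 = 0.909019, β = 0.9534.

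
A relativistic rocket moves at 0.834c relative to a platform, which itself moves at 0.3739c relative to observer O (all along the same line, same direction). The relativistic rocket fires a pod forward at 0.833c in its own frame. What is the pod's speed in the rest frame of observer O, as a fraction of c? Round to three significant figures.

Compose velocities in two stages. Stage 1 (into S'): u₁ = (0.833+0.834)/(1+0.833×0.834) = 0.98364.
Stage 2 (into S): u = (0.98364+0.3739)/(1+0.98364×0.3739) = 0.99251, so the speed is 0.993c.

0.993c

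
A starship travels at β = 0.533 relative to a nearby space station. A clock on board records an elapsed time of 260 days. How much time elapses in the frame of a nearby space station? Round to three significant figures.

307 days

With β = 0.533, γ = 1/√(1 − 0.533²) = 1/√0.715911 = 1.1819.
Time dilation: Δt = γ·Δτ = 1.1819 × 260 = 307 days.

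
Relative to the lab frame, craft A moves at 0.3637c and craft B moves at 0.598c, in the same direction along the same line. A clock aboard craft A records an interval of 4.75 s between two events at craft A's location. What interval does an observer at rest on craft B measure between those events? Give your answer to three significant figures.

4.98 s

The velocity of craft A relative to craft B is (0.3637 − 0.598)c / (1 − 0.3637×0.598) = −0.29942c; relative speed 0.29942c.
γ for this relative speed: γ = 1/√(1 − 0.0896523) = 1.0481.
The clock on craft A records proper time, so craft B measures Δt = γΔτ = 1.0481 × 4.75 = 4.98 s.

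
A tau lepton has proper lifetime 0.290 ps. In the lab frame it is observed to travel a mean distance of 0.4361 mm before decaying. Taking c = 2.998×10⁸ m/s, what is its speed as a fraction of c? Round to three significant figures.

0.981c

d = βγcτ ⇒ βγ = d/(cτ) = 4.361×10^-4 m / (8.6942×10^-5 m) = 5.016.
β = (βγ)/√(1+(βγ)²) = 5.016/√26.1603 = 0.981.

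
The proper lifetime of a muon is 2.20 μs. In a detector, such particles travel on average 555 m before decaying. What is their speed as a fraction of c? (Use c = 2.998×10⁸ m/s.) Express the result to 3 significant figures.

0.644c

d = βγcτ ⇒ βγ = d/(cτ) = 555.0 m / (659.56 m) = 0.84147.
β = (βγ)/√(1+(βγ)²) = 0.84147/√1.708072 = 0.644.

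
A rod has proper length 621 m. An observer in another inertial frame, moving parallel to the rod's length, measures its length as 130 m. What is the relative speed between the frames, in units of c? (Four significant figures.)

0.9778c

Length contraction gives γ = L₀/L = 621/130 = 4.7769.
β = √(1 − 1/γ²) = √0.956176 = 0.9778.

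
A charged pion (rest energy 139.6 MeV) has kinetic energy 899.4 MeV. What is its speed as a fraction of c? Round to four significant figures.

0.9909c

K = (γ−1)mc², so γ = 1 + 899.4/139.6 = 7.4427.
Then v/c = √(1 − γ⁻²) = √(1 − 0.0180526) = √0.9819474 = 0.9909.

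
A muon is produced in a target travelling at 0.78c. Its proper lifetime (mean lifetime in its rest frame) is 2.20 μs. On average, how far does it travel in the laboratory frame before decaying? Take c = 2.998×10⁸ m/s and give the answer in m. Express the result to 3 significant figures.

822 m

With β = 0.78, γ = 1/√(1 − 0.78²) = 1/√0.3916 = 1.598.
Lab-frame lifetime: Δt = γτ = 1.598 × 2.20 μs = 3.5156 μs.
Distance: d = vΔt = 0.78 × 2.998×10⁸ m/s × 3.5156×10^-6 s = 822 m.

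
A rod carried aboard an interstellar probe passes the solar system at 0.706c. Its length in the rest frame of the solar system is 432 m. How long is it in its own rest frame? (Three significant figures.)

γ = 1/√(1 − β²) = 1/√(1 − 0.498436) = 1/√0.501564 = 1/0.708212 = 1.412.
Proper length: L₀ = γ·L = 1.412 × 432 = 610 m.

610 m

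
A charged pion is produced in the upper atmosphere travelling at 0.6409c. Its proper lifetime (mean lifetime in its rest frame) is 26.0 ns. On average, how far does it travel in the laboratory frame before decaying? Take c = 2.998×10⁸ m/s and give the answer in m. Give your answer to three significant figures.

6.51 m

γ = 1/√(1 − β²) = 1/√(1 − 0.41075281) = 1/√0.58924719 = 1/0.767624 = 1.3027.
Lab-frame lifetime: Δt = γτ = 1.3027 × 26.0 ns = 33.87 ns.
Distance: d = vΔt = 0.6409 × 2.998×10⁸ m/s × 3.3870×10^-8 s = 6.51 m.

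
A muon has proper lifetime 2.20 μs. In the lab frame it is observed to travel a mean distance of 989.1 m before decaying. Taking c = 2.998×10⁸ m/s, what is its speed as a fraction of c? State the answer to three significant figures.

d = βγcτ ⇒ βγ = d/(cτ) = 989.1 m / (659.56 m) = 1.4996.
β = (βγ)/√(1+(βγ)²) = 1.4996/√3.2488 = 0.832.

0.832c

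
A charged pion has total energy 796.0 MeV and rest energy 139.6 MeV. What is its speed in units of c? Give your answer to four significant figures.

γ = E/(mc²) = 796.0/139.6 = 5.702.
β = √(1 − 1/γ²) = √(1 − 0.0307571) = √0.9692429 = 0.9845.

0.9845c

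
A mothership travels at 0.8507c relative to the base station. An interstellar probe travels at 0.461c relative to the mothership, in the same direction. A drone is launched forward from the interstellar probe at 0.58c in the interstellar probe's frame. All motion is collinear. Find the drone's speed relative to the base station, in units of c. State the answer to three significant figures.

0.984c

Apply u = (u'+v)/(1+u'v) twice. Drone in the mothership frame: (0.58+0.461)/(1+0.58·0.461) = 1.041/1.26738 = 0.82138c.
That velocity, transformed to the rest frame of the base station: (0.82138+0.8507)/(1+0.82138·0.8507) = 1.67208/1.698747966 = 0.9843c.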